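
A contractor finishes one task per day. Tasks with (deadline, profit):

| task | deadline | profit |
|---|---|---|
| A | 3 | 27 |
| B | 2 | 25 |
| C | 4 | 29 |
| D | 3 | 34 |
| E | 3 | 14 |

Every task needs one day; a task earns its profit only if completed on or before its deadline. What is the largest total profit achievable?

115

By profit: D(d3,34), C(d4,29), A(d3,27), B(d2,25), E(d3,14)
D→slot 3; C→slot 4; A→slot 2; B→slot 1; E skipped.
Profit = 25 + 27 + 34 + 29 = 115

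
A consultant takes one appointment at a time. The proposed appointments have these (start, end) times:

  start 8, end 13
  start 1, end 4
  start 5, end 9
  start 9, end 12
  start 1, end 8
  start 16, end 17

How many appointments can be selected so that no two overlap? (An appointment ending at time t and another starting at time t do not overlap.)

Order by finish time; keep every interval that doesn't clash with the previous kept one.
By end time: (1,4), (1,8), (5,9), (9,12), (8,13), (16,17).
Pick (1,4); next start ≥ 4 → (5,9); next start ≥ 9 → (9,12); next start ≥ 12 → (16,17).
Selected 4 appointments.

4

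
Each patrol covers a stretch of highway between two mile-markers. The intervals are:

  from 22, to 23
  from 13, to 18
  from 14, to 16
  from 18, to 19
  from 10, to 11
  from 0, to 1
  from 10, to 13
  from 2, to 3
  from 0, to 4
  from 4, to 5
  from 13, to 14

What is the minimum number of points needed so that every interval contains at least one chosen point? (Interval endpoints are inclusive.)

Process intervals by earliest right end; each time one isn't hit yet, stab at its right endpoint.
By right end: [0,1]  [2,3]  [0,4]  [4,5]  [10,11]  [10,13]  [13,14]  [14,16]  [13,18]  [18,19]  [22,23]
[0,1] uncovered → point at 1; [2,3] uncovered → point at 3; [4,5] uncovered → point at 5; [10,11] uncovered → point at 11; [13,14] uncovered → point at 14; [18,19] uncovered → point at 19; [22,23] uncovered → point at 23.
Points: 1, 3, 5, 11, 14, 19, 23 (7 total).

7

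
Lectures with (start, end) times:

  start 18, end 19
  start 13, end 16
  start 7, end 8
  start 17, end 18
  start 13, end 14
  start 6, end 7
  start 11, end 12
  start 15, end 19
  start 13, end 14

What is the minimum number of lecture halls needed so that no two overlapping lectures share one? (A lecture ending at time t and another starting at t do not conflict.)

The answer is the maximum number of intervals overlapping at any instant.
starts: [6, 7, 11, 13, 13, 13, 15, 17, 18]
ends:   [7, 8, 12, 14, 14, 16, 18, 19, 19]
s6→1 e7→0 s7→1 e8→0 s11→1 e12→0 s13→1 s13→2 s13→3  — peak 3.

3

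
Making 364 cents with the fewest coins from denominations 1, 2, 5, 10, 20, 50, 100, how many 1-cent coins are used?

Greedy: take as many of the largest coin as possible, then repeat with the remainder.
364 = 3×100 + 1×50 + 1×10 + 2×2
Count of 1: 0

0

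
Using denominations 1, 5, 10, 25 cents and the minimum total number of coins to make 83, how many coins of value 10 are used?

0

Use the largest denomination that fits, subtract, and repeat.
83 = 3×25 + 1×5 + 3×1
Count of 10: 0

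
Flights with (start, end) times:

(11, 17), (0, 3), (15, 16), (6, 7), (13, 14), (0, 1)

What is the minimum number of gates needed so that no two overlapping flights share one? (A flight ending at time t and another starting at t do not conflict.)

The answer is the maximum number of intervals overlapping at any instant.
starts: [0, 0, 6, 11, 13, 15]
ends:   [1, 3, 7, 14, 16, 17]
s0→1 s0→2  — peak 2.

2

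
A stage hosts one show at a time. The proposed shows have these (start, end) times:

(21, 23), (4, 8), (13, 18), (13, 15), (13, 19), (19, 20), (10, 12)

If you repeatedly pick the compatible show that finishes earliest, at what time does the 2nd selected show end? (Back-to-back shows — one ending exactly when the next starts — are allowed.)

Sort by end time and greedily take each interval whose start is ≥ the last chosen end.
By end time: (4,8), (10,12), (13,15), (13,18), (13,19), (19,20), (21,23).
Pick (4,8); next start ≥ 8 → (10,12); next start ≥ 12 → (13,15); next start ≥ 15 → (19,20); next start ≥ 20 → (21,23).
Selected: (4,8) (10,12) (13,15) (19,20) (21,23)

12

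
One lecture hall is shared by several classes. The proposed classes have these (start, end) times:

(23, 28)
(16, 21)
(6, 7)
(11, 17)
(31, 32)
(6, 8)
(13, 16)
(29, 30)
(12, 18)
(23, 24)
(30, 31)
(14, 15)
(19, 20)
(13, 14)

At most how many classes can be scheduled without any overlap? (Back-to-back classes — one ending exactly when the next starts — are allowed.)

8

Order by finish time; keep every interval that doesn't clash with the previous kept one.
By end time: (6,7), (6,8), (13,14), (14,15), (13,16), (11,17), (12,18), (19,20), (16,21), (23,24), (23,28), (29,30), (30,31), (31,32).
Pick (6,7); next start ≥ 7 → (13,14); next start ≥ 14 → (14,15); next start ≥ 15 → (19,20); next start ≥ 20 → (23,24); next start ≥ 24 → (29,30); next start ≥ 30 → (30,31); next start ≥ 31 → (31,32).
Selected 8 classes.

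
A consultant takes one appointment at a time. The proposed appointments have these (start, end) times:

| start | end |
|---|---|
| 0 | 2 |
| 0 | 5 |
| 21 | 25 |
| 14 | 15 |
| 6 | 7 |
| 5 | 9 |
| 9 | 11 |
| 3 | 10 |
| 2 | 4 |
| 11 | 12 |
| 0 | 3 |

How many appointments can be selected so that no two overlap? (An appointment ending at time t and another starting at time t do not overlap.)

By end time: (0,2), (0,3), (2,4), (0,5), (6,7), (5,9), (3,10), (9,11), (11,12), (14,15), (21,25).
Pick (0,2); next start ≥ 2 → (2,4); next start ≥ 4 → (6,7); next start ≥ 7 → (9,11); next start ≥ 11 → (11,12); next start ≥ 12 → (14,15); next start ≥ 15 → (21,25).
Selected 7 appointments.

7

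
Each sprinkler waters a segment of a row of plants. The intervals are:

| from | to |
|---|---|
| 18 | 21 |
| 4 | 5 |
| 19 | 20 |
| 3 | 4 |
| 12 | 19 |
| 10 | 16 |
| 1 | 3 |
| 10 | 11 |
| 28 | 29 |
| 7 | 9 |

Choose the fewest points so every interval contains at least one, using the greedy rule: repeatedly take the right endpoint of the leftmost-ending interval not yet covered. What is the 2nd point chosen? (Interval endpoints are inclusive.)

5

Sorted: [1,3] [3,4] [4,5] [7,9] [10,11] [10,16] [12,19] [19,20] [18,21] [28,29]
{[1,3],[3,4]} hit by 3; {[4,5]} hit by 5; {[7,9]} hit by 9; {[10,11],[10,16]} hit by 11; {[12,19],[19,20],[18,21]} hit by 19; {[28,29]} hit by 29.
Points: 3, 5, 9, 11, 19, 29 (6 total).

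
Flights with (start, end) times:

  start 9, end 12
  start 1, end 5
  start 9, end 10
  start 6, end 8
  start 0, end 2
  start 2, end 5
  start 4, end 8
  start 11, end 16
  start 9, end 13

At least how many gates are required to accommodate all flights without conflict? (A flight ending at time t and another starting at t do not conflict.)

Events (time:±→running): 0:+→1 1:+→2 2:-→1 2:+→2 4:+→3 … peak 3.

3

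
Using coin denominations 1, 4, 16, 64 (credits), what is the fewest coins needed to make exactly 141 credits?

Greedy: take as many of the largest coin as possible, then repeat with the remainder.
141 = 2×64 + 3×4 + 1×1
Total coins = 2 + 3 + 1 = 6

6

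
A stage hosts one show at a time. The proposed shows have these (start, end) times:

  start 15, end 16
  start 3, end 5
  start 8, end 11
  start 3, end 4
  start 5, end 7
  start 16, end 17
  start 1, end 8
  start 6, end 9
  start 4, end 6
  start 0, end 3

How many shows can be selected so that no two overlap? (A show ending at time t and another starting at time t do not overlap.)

Sort by end time and greedily take each interval whose start is ≥ the last chosen end.
Sorted by end: (0,3)  (3,4)  (3,5)  (4,6)  (5,7)  (1,8)  (6,9)  (8,11)  (15,16)  (16,17)
take (0,3); take (3,4); skip (3,5); take (4,6); skip (5,7); skip (1,8); take (6,9); take (15,16); take (16,17).
Selected 6 shows.

6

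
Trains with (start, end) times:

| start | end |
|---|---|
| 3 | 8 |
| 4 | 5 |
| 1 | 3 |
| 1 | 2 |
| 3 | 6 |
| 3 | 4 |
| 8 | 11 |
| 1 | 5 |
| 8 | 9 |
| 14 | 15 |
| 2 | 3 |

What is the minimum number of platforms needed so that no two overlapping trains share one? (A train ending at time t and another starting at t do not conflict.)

4

Count concurrent intervals with a sweep; the peak is the room count.
Events (time:±→running): 1:+→1 1:+→2 1:+→3 2:-→2 2:+→3 3:-→2 3:-→1 3:+→2 3:+→3 3:+→4 … peak 4.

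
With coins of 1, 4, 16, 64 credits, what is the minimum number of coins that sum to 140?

Greedy: take as many of the largest coin as possible, then repeat with the remainder.
140 − 2×64→12 − 3×4→0
Total coins = 2 + 3 = 5

5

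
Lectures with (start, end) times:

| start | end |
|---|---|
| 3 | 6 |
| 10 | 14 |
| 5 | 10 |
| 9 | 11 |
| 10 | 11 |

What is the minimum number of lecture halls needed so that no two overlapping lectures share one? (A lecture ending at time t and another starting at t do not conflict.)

3

starts: [3, 5, 9, 10, 10]
ends:   [6, 10, 11, 11, 14]
s3→1 s5→2 e6→1 s9→2 e10→1 s10→2 s10→3  — peak 3.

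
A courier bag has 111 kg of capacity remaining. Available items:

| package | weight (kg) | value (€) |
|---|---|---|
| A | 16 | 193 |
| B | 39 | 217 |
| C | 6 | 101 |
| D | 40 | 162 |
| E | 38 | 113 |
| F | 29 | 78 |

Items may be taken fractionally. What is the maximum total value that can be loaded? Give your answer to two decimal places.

702.74

Ratios (sorted): C 16.83, A 12.06, B 5.56, D 4.05, E 2.97, F 2.69
take C (6 @ 101); take A (16 @ 193); take B (39 @ 217); take D (40 @ 162); take 10/38 of E → 29.74. Capacity used 111/111.
Total value = 702.74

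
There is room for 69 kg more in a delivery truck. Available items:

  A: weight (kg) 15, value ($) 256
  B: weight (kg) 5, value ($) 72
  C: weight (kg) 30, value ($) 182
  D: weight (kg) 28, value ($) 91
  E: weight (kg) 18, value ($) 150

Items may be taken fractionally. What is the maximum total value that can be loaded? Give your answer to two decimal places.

663.25

Order: A (256/15=17.07) > B (72/5=14.40) > E (150/18=8.33) > C (182/30=6.07) > D (91/28=3.25)
Fill: take A (15 @ 256) → take B (5 @ 72) → take E (18 @ 150) → take C (30 @ 182) → take 1/28 of D → 3.25; 69/69 used.
Total value = 663.25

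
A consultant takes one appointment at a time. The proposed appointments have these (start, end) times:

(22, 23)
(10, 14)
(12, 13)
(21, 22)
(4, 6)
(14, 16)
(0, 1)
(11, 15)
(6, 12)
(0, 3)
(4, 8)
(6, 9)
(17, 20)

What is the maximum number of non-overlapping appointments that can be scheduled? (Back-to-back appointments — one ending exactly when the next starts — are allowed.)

8

Sorted by end: (0,1)  (0,3)  (4,6)  (4,8)  (6,9)  (6,12)  (12,13)  (10,14)  (11,15)  (14,16)  (17,20)  (21,22)  (22,23)
take (0,1); take (4,6); take (6,9); take (12,13); take (14,16); take (17,20); take (21,22); take (22,23).
Selected 8 appointments.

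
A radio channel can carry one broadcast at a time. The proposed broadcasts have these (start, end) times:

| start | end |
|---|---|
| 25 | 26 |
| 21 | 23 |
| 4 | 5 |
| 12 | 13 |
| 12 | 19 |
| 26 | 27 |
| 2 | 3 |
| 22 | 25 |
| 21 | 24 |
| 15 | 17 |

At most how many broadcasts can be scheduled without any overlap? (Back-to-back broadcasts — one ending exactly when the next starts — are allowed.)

7

By end time: (2,3), (4,5), (12,13), (15,17), (12,19), (21,23), (21,24), (22,25), (25,26), (26,27).
Pick (2,3); next start ≥ 3 → (4,5); next start ≥ 5 → (12,13); next start ≥ 13 → (15,17); next start ≥ 17 → (21,23); next start ≥ 23 → (25,26); next start ≥ 26 → (26,27).
Selected 7 broadcasts.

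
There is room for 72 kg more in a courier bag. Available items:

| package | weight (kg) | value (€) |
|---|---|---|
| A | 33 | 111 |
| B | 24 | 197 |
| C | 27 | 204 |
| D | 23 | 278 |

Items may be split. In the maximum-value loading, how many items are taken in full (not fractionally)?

Sort by value per unit weight and fill in that order.
Order: D (278/23=12.09) > B (197/24=8.21) > C (204/27=7.56) > A (111/33=3.36)
Fill: take D (23 @ 278) → take B (24 @ 197) → take 25/27 of C → 188.89; 72/72 used.
2 item(s) taken whole; one partial (take 25/27 of C).

2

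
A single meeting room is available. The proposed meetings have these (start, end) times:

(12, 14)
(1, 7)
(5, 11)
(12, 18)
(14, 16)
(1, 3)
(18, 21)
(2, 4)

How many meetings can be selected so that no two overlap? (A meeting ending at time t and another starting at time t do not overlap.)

Sort by end time and greedily take each interval whose start is ≥ the last chosen end.
Sorted by end: (1,3)  (2,4)  (1,7)  (5,11)  (12,14)  (14,16)  (12,18)  (18,21)
take (1,3); take (5,11); take (12,14); take (14,16); take (18,21).
Selected 5 meetings.

5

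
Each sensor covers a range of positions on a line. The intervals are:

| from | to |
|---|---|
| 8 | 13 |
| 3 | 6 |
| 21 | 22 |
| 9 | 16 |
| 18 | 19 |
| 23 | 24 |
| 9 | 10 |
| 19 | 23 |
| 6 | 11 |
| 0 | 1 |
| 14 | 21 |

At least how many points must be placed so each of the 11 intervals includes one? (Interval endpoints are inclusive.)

6

Sort by right endpoint; whenever an interval is uncovered, place a point at its right end.
Sorted: [0,1] [3,6] [9,10] [6,11] [8,13] [9,16] [18,19] [14,21] [21,22] [19,23] [23,24]
{[0,1]} hit by 1; {[3,6]} hit by 6; {[9,10],[6,11],[8,13],[9,16]} hit by 10; {[18,19],[14,21]} hit by 19; {[21,22],[19,23]} hit by 22; {[23,24]} hit by 24.
Points: 1, 6, 10, 19, 22, 24 (6 total).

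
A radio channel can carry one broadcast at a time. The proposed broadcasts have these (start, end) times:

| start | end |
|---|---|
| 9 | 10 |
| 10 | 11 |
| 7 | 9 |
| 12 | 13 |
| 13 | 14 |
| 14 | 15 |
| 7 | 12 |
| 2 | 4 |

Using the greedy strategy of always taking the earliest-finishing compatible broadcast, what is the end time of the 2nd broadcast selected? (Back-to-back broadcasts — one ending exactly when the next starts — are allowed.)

9

Sort by end time and greedily take each interval whose start is ≥ the last chosen end.
By end time: (2,4), (7,9), (9,10), (10,11), (7,12), (12,13), (13,14), (14,15).
Pick (2,4); next start ≥ 4 → (7,9); next start ≥ 9 → (9,10); next start ≥ 10 → (10,11); next start ≥ 11 → (12,13); next start ≥ 13 → (13,14); next start ≥ 14 → (14,15).
Selected: (2,4) (7,9) (9,10) (10,11) (12,13) (13,14) (14,15)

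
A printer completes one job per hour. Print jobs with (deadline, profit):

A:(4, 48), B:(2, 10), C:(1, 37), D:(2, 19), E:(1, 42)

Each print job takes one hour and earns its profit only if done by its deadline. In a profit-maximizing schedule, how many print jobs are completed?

Sort by profit descending; place each in the latest free slot ≤ its deadline.
By profit: A(d4,48), E(d1,42), C(d1,37), D(d2,19), B(d2,10)
A→slot 4; E→slot 1; C skipped; D→slot 2; B skipped.
3 of 5 scheduled.

3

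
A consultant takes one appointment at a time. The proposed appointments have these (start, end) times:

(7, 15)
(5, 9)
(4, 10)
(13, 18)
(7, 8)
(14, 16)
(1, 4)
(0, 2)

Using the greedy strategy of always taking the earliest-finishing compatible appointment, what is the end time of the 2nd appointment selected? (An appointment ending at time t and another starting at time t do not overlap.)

Sort by end time and greedily take each interval whose start is ≥ the last chosen end.
Sorted by end: (0,2)  (1,4)  (7,8)  (5,9)  (4,10)  (7,15)  (14,16)  (13,18)
take (0,2); skip (1,4); take (7,8); skip (4,10); skip (7,15); take (14,16).
Selected: (0,2) (7,8) (14,16)

8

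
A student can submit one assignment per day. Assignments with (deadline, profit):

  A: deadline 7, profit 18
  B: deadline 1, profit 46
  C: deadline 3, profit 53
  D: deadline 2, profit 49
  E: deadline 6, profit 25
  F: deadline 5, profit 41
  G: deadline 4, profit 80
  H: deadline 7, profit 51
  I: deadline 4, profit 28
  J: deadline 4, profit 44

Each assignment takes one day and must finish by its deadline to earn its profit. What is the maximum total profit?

Take jobs in profit order; each goes to the latest open slot no later than its deadline.
By profit: G(d4,80), C(d3,53), H(d7,51), D(d2,49), B(d1,46), J(d4,44), F(d5,41), I(d4,28), E(d6,25), A(d7,18)
G→slot 4; C→slot 3; H→slot 7; D→slot 2; B→slot 1; J skipped; F→slot 5; I skipped; E→slot 6; A skipped.
Profit = 46 + 49 + 53 + 80 + 41 + 25 + 51 = 345

345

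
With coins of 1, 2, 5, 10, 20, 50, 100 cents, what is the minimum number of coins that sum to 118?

Use the largest denomination that fits, subtract, and repeat.
118 = 1×100 + 1×10 + 1×5 + 1×2 + 1×1
Total coins = 1 + 1 + 1 + 1 + 1 = 5

5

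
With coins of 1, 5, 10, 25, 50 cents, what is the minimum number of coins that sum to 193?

Use the largest denomination that fits, subtract, and repeat.
193 = 3×50 + 1×25 + 1×10 + 1×5 + 3×1
Total coins = 3 + 1 + 1 + 1 + 3 = 9

9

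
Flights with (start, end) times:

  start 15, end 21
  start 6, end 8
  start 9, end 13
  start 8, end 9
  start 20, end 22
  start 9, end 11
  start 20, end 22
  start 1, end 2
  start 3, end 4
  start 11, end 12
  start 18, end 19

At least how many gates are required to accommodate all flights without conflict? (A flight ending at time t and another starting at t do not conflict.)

Events (time:±→running): 1:+→1 2:-→0 3:+→1 4:-→0 6:+→1 8:-→0 8:+→1 9:-→0 9:+→1 9:+→2 11:-→1 11:+→2 12:-→1 13:-→0 15:+→1 18:+→2 19:-→1 20:+→2 20:+→3 … peak 3.

3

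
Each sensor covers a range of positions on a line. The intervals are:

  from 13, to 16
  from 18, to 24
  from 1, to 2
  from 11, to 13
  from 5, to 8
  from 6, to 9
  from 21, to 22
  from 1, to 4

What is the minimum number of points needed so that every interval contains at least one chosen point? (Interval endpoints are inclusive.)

Sorted: [1,2] [1,4] [5,8] [6,9] [11,13] [13,16] [21,22] [18,24]
{[1,2],[1,4]} hit by 2; {[5,8],[6,9]} hit by 8; {[11,13],[13,16]} hit by 13; {[21,22],[18,24]} hit by 22.
Points: 2, 8, 13, 22 (4 total).

4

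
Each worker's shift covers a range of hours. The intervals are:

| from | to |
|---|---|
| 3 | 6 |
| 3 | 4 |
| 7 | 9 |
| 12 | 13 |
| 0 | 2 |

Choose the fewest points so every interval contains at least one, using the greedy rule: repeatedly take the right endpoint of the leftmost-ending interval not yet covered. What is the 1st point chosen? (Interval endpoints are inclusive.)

By right end: [0,2]  [3,4]  [3,6]  [7,9]  [12,13]
[0,2] uncovered → point at 2; [3,4] uncovered → point at 4; [7,9] uncovered → point at 9; [12,13] uncovered → point at 13.
Points: 2, 4, 9, 13 (4 total).

2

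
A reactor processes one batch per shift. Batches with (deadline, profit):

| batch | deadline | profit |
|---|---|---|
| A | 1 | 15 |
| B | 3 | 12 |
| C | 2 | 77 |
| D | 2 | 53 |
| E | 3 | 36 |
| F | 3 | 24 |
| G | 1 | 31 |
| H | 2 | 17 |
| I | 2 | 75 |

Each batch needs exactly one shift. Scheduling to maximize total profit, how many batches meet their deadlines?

Profit order: C=77 I=75 D=53 E=36 G=31 F=24 H=17 A=15 B=12
Assign: C→slot 2, I→slot 1, D skipped, E→slot 3, G skipped, F skipped, H skipped, A skipped, B skipped.
Slots: [1:I] [2:C] [3:E]
3 of 9 scheduled.

3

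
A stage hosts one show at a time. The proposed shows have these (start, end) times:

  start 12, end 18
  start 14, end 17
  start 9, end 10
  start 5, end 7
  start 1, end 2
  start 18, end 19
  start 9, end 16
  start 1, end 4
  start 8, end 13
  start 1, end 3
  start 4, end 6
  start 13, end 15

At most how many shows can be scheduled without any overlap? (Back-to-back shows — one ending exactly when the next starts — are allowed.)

5

Greedy by earliest finish: after sorting by end time, pick each interval compatible with the last pick.
By end time: (1,2), (1,3), (1,4), (4,6), (5,7), (9,10), (8,13), (13,15), (9,16), (14,17), (12,18), (18,19).
Pick (1,2); next start ≥ 2 → (4,6); next start ≥ 6 → (9,10); next start ≥ 10 → (13,15); next start ≥ 15 → (18,19).
Selected 5 shows.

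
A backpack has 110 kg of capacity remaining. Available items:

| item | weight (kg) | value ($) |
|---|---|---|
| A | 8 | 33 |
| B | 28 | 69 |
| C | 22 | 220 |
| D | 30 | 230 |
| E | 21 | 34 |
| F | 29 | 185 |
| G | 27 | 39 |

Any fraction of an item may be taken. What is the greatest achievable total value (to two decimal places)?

Order: C (220/22=10.00) > D (230/30=7.67) > F (185/29=6.38) > A (33/8=4.12) > B (69/28=2.46) > E (34/21=1.62) > G (39/27=1.44)
Fill: take C (22 @ 220) → take D (30 @ 230) → take F (29 @ 185) → take A (8 @ 33) → take 21/28 of B → 51.75; 110/110 used.
Total value = 719.75

719.75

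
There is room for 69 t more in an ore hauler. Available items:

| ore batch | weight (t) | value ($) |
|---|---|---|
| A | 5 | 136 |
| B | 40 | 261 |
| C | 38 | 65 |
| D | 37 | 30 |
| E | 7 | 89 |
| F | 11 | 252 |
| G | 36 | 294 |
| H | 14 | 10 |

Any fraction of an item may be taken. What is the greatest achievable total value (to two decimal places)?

836.25

Sort by value per unit weight and fill in that order.
Order: A (136/5=27.20) > F (252/11=22.91) > E (89/7=12.71) > G (294/36=8.17) > B (261/40=6.53) > C (65/38=1.71) > D (30/37=0.81) > H (10/14=0.71)
Fill: take A (5 @ 136) → take F (11 @ 252) → take E (7 @ 89) → take G (36 @ 294) → take 10/40 of B → 65.25; 69/69 used.
Total value = 836.25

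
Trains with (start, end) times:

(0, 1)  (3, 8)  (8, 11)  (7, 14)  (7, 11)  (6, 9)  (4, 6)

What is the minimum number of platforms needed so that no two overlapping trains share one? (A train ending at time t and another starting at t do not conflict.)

4

Count concurrent intervals with a sweep; the peak is the room count.
Events (time:±→running): 0:+→1 1:-→0 3:+→1 4:+→2 6:-→1 6:+→2 7:+→3 7:+→4 … peak 4.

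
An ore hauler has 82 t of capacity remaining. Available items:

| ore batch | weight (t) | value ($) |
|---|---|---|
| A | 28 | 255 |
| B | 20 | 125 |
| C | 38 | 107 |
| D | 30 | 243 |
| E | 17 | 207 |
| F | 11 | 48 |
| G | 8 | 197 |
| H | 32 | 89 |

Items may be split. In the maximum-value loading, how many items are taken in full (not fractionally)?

3

Ratios (sorted): G 24.62, E 12.18, A 9.11, D 8.10, B 6.25, F 4.36, C 2.82, H 2.78
take G (8 @ 197); take E (17 @ 207); take A (28 @ 255); take 29/30 of D → 234.90. Capacity used 82/82.
3 item(s) taken whole; one partial (take 29/30 of D).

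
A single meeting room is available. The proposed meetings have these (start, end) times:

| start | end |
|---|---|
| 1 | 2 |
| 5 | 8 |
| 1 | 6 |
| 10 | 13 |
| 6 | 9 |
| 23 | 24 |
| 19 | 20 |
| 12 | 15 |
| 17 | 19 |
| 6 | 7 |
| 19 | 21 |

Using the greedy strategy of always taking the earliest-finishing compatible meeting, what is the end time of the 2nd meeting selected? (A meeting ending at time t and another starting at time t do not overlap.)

Greedy by earliest finish: after sorting by end time, pick each interval compatible with the last pick.
By end time: (1,2), (1,6), (6,7), (5,8), (6,9), (10,13), (12,15), (17,19), (19,20), (19,21), (23,24).
Pick (1,2); next start ≥ 2 → (6,7); next start ≥ 7 → (10,13); next start ≥ 13 → (17,19); next start ≥ 19 → (19,20); next start ≥ 20 → (23,24).
Selected: (1,2) (6,7) (10,13) (17,19) (19,20) (23,24)

7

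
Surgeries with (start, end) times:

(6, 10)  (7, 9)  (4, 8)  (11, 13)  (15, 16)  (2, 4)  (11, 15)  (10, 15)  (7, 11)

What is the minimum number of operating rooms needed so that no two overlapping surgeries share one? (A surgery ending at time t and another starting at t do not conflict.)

starts: [2, 4, 6, 7, 7, 10, 11, 11, 15]
ends:   [4, 8, 9, 10, 11, 13, 15, 15, 16]
s2→1 e4→0 s4→1 s6→2 s7→3 s7→4  — peak 4.

4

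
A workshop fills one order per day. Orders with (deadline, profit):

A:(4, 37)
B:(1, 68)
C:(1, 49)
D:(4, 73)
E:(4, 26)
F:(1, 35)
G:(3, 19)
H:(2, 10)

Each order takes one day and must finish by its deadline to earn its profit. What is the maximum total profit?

Sort by profit descending; place each in the latest free slot ≤ its deadline.
By profit: D(d4,73), B(d1,68), C(d1,49), A(d4,37), F(d1,35), E(d4,26), G(d3,19), H(d2,10)
D→slot 4; B→slot 1; C skipped; A→slot 3; F skipped; E→slot 2; G skipped; H skipped.
Profit = 68 + 26 + 37 + 73 = 204

204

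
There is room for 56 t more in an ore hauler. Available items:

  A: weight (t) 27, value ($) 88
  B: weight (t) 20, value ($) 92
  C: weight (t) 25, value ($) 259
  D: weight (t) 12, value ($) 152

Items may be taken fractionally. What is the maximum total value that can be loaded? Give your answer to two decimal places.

Sort by value per unit weight and fill in that order.
Ratios (sorted): D 12.67, C 10.36, B 4.60, A 3.26
take D (12 @ 152); take C (25 @ 259); take 19/20 of B → 87.40. Capacity used 56/56.
Total value = 498.40

498.40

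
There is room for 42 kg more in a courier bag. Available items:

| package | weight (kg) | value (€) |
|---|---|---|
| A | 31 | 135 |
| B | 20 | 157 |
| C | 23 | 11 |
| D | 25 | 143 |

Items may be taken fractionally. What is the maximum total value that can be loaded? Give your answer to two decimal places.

Greedy by value/weight ratio, highest first.
Ratios (sorted): B 7.85, D 5.72, A 4.35, C 0.48
take B (20 @ 157); take 22/25 of D → 125.84. Capacity used 42/42.
Total value = 282.84

282.84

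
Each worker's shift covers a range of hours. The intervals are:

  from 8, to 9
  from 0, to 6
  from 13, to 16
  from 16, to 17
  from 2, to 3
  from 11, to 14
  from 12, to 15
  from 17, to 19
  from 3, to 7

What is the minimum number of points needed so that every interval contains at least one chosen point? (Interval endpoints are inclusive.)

4

By right end: [2,3]  [0,6]  [3,7]  [8,9]  [11,14]  [12,15]  [13,16]  [16,17]  [17,19]
[2,3] uncovered → point at 3; [8,9] uncovered → point at 9; [11,14] uncovered → point at 14; [16,17] uncovered → point at 17.
Points: 3, 9, 14, 17 (4 total).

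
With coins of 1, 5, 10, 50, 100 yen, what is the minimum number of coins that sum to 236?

Use the largest denomination that fits, subtract, and repeat.
236 = 2×100 + 3×10 + 1×5 + 1×1
Total coins = 2 + 3 + 1 + 1 = 7

7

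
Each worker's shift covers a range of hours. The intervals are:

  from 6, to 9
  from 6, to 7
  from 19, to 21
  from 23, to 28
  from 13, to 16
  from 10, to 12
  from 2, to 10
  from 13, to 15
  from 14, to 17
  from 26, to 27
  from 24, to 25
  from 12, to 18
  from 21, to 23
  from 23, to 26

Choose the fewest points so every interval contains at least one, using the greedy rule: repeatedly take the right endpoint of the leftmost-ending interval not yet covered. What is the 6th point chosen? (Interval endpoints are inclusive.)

Sort by right endpoint; whenever an interval is uncovered, place a point at its right end.
Sorted: [6,7] [6,9] [2,10] [10,12] [13,15] [13,16] [14,17] [12,18] [19,21] [21,23] [24,25] [23,26] [26,27] [23,28]
{[6,7],[6,9],[2,10]} hit by 7; {[10,12]} hit by 12; {[13,15],[13,16],[14,17],[12,18]} hit by 15; {[19,21],[21,23]} hit by 21; {[24,25],[23,26]} hit by 25; {[26,27],[23,28]} hit by 27.
Points: 7, 12, 15, 21, 25, 27 (6 total).

27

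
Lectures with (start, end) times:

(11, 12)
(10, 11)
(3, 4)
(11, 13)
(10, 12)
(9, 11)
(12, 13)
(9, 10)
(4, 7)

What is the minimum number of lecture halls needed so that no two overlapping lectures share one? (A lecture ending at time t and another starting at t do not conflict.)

The answer is the maximum number of intervals overlapping at any instant.
Events (time:±→running): 3:+→1 4:-→0 4:+→1 7:-→0 9:+→1 9:+→2 10:-→1 10:+→2 10:+→3 … peak 3.

3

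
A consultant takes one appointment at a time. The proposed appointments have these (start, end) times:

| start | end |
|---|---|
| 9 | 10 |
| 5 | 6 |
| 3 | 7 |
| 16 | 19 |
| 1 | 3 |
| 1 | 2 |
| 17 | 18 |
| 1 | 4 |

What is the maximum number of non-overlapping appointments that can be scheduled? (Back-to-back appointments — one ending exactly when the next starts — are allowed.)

4

Sort by end time and greedily take each interval whose start is ≥ the last chosen end.
By end time: (1,2), (1,3), (1,4), (5,6), (3,7), (9,10), (17,18), (16,19).
Pick (1,2); next start ≥ 2 → (5,6); next start ≥ 6 → (9,10); next start ≥ 10 → (17,18).
Selected 4 appointments.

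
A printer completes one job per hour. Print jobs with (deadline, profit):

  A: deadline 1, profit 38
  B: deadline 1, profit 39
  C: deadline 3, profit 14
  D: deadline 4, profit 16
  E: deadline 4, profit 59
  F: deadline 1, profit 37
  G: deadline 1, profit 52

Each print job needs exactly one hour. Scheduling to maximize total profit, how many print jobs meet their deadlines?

4

Sort by profit descending; place each in the latest free slot ≤ its deadline.
Profit order: E=59 G=52 B=39 A=38 F=37 D=16 C=14
Assign: E→slot 4, G→slot 1, B skipped, A skipped, F skipped, D→slot 3, C→slot 2.
Slots: [1:G] [2:C] [3:D] [4:E]
4 of 7 scheduled.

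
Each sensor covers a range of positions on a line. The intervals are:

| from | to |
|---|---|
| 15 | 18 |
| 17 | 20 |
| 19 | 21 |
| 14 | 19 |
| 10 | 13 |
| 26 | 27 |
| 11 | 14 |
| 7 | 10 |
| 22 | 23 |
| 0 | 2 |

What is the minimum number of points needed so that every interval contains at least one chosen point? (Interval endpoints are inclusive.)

7

By right end: [0,2]  [7,10]  [10,13]  [11,14]  [15,18]  [14,19]  [17,20]  [19,21]  [22,23]  [26,27]
[0,2] uncovered → point at 2; [7,10] uncovered → point at 10; [11,14] uncovered → point at 14; [15,18] uncovered → point at 18; [19,21] uncovered → point at 21; [22,23] uncovered → point at 23; [26,27] uncovered → point at 27.
Points: 2, 10, 14, 18, 21, 23, 27 (7 total).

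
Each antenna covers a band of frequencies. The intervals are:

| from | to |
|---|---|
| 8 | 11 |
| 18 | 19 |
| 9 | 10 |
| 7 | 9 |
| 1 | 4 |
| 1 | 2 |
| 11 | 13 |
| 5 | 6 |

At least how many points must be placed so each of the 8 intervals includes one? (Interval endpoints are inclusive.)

Sorted: [1,2] [1,4] [5,6] [7,9] [9,10] [8,11] [11,13] [18,19]
{[1,2],[1,4]} hit by 2; {[5,6]} hit by 6; {[7,9],[9,10],[8,11]} hit by 9; {[11,13]} hit by 13; {[18,19]} hit by 19.
Points: 2, 6, 9, 13, 19 (5 total).

5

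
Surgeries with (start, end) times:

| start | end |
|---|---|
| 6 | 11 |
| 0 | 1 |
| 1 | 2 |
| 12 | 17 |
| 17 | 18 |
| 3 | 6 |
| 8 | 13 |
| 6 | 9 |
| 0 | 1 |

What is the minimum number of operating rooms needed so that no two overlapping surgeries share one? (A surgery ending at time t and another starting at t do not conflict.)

3

Events (time:±→running): 0:+→1 0:+→2 1:-→1 1:-→0 1:+→1 2:-→0 3:+→1 6:-→0 6:+→1 6:+→2 8:+→3 … peak 3.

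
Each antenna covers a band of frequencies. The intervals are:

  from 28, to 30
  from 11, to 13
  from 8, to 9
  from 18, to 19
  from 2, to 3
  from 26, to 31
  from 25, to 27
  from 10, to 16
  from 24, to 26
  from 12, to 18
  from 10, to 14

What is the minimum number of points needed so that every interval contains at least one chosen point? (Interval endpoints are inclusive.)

6

Sort by right endpoint; whenever an interval is uncovered, place a point at its right end.
By right end: [2,3]  [8,9]  [11,13]  [10,14]  [10,16]  [12,18]  [18,19]  [24,26]  [25,27]  [28,30]  [26,31]
[2,3] uncovered → point at 3; [8,9] uncovered → point at 9; [11,13] uncovered → point at 13; [18,19] uncovered → point at 19; [24,26] uncovered → point at 26; [28,30] uncovered → point at 30.
Points: 3, 9, 13, 19, 26, 30 (6 total).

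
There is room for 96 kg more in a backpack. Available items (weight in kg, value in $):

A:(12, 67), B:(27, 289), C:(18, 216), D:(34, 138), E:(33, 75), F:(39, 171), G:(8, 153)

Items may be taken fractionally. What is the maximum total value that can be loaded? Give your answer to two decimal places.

860.92

Sort by value per unit weight and fill in that order.
Ratios (sorted): G 19.12, C 12.00, B 10.70, A 5.58, F 4.38, D 4.06, E 2.27
take G (8 @ 153); take C (18 @ 216); take B (27 @ 289); take A (12 @ 67); take 31/39 of F → 135.92. Capacity used 96/96.
Total value = 860.92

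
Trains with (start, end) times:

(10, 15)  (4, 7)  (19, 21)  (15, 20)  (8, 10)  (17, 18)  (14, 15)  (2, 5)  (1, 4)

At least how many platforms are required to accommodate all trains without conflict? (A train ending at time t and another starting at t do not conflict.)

Count concurrent intervals with a sweep; the peak is the room count.
Events (time:±→running): 1:+→1 2:+→2 … peak 2.

2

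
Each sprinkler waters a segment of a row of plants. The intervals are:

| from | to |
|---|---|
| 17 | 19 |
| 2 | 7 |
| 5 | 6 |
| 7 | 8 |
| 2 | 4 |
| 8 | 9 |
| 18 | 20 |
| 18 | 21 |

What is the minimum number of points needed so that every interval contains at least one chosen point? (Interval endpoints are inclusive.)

Sort by right endpoint; whenever an interval is uncovered, place a point at its right end.
By right end: [2,4]  [5,6]  [2,7]  [7,8]  [8,9]  [17,19]  [18,20]  [18,21]
[2,4] uncovered → point at 4; [5,6] uncovered → point at 6; [7,8] uncovered → point at 8; [17,19] uncovered → point at 19.
Points: 4, 6, 8, 19 (4 total).

4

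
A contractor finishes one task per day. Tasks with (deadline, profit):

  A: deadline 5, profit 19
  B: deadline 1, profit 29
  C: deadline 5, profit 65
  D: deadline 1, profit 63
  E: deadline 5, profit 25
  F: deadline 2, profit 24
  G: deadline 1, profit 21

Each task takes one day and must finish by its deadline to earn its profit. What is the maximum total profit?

Take jobs in profit order; each goes to the latest open slot no later than its deadline.
By profit: C(d5,65), D(d1,63), B(d1,29), E(d5,25), F(d2,24), G(d1,21), A(d5,19)
C→slot 5; D→slot 1; B skipped; E→slot 4; F→slot 2; G skipped; A→slot 3.
Profit = 63 + 24 + 19 + 25 + 65 = 196

196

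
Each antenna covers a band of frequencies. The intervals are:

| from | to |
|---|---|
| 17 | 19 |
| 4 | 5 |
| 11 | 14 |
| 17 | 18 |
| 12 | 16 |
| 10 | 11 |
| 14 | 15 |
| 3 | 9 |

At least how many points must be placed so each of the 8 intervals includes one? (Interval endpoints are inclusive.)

4

Sort by right endpoint; whenever an interval is uncovered, place a point at its right end.
Sorted: [4,5] [3,9] [10,11] [11,14] [14,15] [12,16] [17,18] [17,19]
{[4,5],[3,9]} hit by 5; {[10,11],[11,14]} hit by 11; {[14,15],[12,16]} hit by 15; {[17,18],[17,19]} hit by 18.
Points: 5, 11, 15, 18 (4 total).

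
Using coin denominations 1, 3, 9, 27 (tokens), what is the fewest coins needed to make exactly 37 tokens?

37 = 1×27 + 1×9 + 1×1
Total coins = 1 + 1 + 1 = 3

3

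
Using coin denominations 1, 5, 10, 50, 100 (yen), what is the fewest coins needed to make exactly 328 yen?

328 − 3×100→28 − 2×10→8 − 1×5→3 − 3×1→0
Total coins = 3 + 2 + 1 + 3 = 9

9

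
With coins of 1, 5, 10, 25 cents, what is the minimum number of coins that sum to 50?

2

Use the largest denomination that fits, subtract, and repeat.
50 = 2×25
Total coins = 2 = 2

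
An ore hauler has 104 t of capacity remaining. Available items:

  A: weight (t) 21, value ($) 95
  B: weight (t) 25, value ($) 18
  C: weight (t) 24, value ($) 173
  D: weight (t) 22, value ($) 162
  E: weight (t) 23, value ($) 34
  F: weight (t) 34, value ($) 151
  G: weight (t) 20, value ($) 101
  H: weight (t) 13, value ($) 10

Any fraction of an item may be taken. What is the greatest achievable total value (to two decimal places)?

606.50

Sort by value per unit weight and fill in that order.
Ratios (sorted): D 7.36, C 7.21, G 5.05, A 4.52, F 4.44, E 1.48, H 0.77, B 0.72
take D (22 @ 162); take C (24 @ 173); take G (20 @ 101); take A (21 @ 95); take 17/34 of F → 75.50. Capacity used 104/104.
Total value = 606.50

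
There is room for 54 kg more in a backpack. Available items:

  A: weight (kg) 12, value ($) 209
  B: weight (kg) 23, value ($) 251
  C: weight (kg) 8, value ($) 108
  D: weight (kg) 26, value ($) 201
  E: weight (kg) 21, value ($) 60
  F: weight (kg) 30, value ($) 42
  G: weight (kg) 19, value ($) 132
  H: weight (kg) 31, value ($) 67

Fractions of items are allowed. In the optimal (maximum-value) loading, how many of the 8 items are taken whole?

3

Order: A (209/12=17.42) > C (108/8=13.50) > B (251/23=10.91) > D (201/26=7.73) > G (132/19=6.95) > E (60/21=2.86) > H (67/31=2.16) > F (42/30=1.40)
Fill: take A (12 @ 209) → take C (8 @ 108) → take B (23 @ 251) → take 11/26 of D → 85.04; 54/54 used.
3 item(s) taken whole; one partial (take 11/26 of D).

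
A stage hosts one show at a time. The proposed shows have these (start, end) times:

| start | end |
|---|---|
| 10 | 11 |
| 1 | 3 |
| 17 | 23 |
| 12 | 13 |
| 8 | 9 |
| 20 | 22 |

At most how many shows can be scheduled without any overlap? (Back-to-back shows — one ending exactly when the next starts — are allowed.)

5

Sorted by end: (1,3)  (8,9)  (10,11)  (12,13)  (20,22)  (17,23)
take (1,3); take (8,9); take (10,11); take (12,13); take (20,22); skip (17,23).
Selected 5 shows.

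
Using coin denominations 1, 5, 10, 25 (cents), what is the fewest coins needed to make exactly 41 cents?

Use the largest denomination that fits, subtract, and repeat.
41 − 1×25→16 − 1×10→6 − 1×5→1 − 1×1→0
Total coins = 1 + 1 + 1 + 1 = 4

4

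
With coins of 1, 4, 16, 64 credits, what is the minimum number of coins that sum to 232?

232 − 3×64→40 − 2×16→8 − 2×4→0
Total coins = 3 + 2 + 2 = 7

7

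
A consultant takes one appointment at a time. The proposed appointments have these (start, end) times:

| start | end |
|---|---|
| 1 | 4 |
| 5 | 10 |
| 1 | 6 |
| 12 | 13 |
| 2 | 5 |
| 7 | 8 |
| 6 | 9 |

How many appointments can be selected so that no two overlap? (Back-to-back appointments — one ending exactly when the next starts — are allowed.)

By end time: (1,4), (2,5), (1,6), (7,8), (6,9), (5,10), (12,13).
Pick (1,4); next start ≥ 4 → (7,8); next start ≥ 8 → (12,13).
Selected 3 appointments.

3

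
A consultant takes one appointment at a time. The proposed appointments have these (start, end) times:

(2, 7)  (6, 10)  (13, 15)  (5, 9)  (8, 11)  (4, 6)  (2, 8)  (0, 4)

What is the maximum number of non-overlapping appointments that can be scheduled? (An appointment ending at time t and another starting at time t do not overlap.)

Order by finish time; keep every interval that doesn't clash with the previous kept one.
Sorted by end: (0,4)  (4,6)  (2,7)  (2,8)  (5,9)  (6,10)  (8,11)  (13,15)
take (0,4); take (4,6); skip (2,8); take (6,10); skip (8,11); take (13,15).
Selected 4 appointments.

4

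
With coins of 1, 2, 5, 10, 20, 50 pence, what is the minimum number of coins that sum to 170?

4

Greedy: take as many of the largest coin as possible, then repeat with the remainder.
170 − 3×50→20 − 1×20→0
Total coins = 3 + 1 = 4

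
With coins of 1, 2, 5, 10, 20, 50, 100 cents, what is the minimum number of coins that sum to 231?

231 = 2×100 + 1×20 + 1×10 + 1×1
Total coins = 2 + 1 + 1 + 1 = 5

5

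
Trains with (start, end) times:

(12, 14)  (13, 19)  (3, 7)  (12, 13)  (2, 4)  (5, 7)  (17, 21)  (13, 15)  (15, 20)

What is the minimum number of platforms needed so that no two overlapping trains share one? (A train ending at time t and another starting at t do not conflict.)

3

Count concurrent intervals with a sweep; the peak is the room count.
Events (time:±→running): 2:+→1 3:+→2 4:-→1 5:+→2 7:-→1 7:-→0 12:+→1 12:+→2 13:-→1 13:+→2 13:+→3 … peak 3.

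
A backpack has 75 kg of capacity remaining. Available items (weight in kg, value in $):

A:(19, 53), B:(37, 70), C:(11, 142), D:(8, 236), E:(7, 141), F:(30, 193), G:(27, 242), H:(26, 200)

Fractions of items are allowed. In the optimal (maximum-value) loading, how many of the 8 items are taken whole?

Greedy by value/weight ratio, highest first.
Ratios (sorted): D 29.50, E 20.14, C 12.91, G 8.96, H 7.69, F 6.43, A 2.79, B 1.89
take D (8 @ 236); take E (7 @ 141); take C (11 @ 142); take G (27 @ 242); take 22/26 of H → 169.23. Capacity used 75/75.
4 item(s) taken whole; one partial (take 22/26 of H).

4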